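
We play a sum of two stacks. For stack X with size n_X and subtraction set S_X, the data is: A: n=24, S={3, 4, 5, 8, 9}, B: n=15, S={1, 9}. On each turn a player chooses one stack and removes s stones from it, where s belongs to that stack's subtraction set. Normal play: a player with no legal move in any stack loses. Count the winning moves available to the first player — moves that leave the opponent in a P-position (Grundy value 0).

4

Stack A, S = {3, 4, 5, 8, 9}:
G(0) = 0
G(1) = mex{} = 0
G(2) = mex{} = 0
G(3) = mex{0} = 1
G(4) = mex{0,0} = 1
G(5) = mex{0,0,0} = 1
G(6) = mex{1,0,0} = 2
G(7) = mex{1,1,0} = 2
G(8) = mex{1,1,1,0} = 2
G(9) = mex{2,1,1,0,0} = 3
G(10) = mex{2,2,1,0,0} = 3
G(11) = mex{2,2,2,1,0} = 3
G(12) = mex{3,2,2,1,1} = 0
G(13) = mex{3,3,2,1,1} = 0
G(14) = mex{3,3,3,2,1} = 0
G(15) = mex{0,3,3,2,2} = 1
G(16) = mex{0,0,3,2,2} = 1
G(17) = mex{0,0,0,3,2} = 1
G(18) = mex{1,0,0,3,3} = 2
G(19) = mex{1,1,0,3,3} = 2
G(20) = mex{1,1,1,0,3} = 2
G(21) = mex{2,1,1,0,0} = 3
G(22) = mex{2,2,1,0,0} = 3
G(23) = mex{2,2,2,1,0} = 3
G(24) = mex{3,2,2,1,1} = 0
G_A(24) = 0.
Stack B, S = {1, 9}:
n :  0  1  2  3  4  5  6  7  8  9 10 11 12 13 14 15
G :  0  1  0  1  0  1  0  1  0  1  0  1  0  1  0  1
G_B(15) = 1.
Combined Grundy value = 0 ⊕ 1 = 1.
A winning move leaves total XOR = 0, i.e. changes one component's Grundy value g to g ⊕ X where X is the current total.
Stack A: need g' = 0⊕1 = 1. Options: 24−3→G=3, 24−4→G=2, 24−5→G=2, 24−8→G=1, 24−9→G=1. Hits: 2.
Stack B: need g' = 1⊕1 = 0. Options: 15−1→G=0, 15−9→G=0. Hits: 2.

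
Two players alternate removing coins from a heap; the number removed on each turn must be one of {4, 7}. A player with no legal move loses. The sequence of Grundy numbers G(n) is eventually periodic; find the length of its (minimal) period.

11

G(0) = 0
G(1) = mex{} = 0
G(2) = mex{} = 0
G(3) = mex{} = 0
G(4) = mex{0} = 1
G(5) = mex{0} = 1
G(6) = mex{0} = 1
G(7) = mex{0,0} = 1
G(8) = mex{1,0} = 2
G(9) = mex{1,0} = 2
G(10) = mex{1,0} = 2
G(11) = mex{1,1} = 0
G(12) = mex{2,1} = 0
G(13) = mex{2,1} = 0
G(14) = mex{2,1} = 0
G(15) = mex{0,2} = 1
G(16) = mex{0,2} = 1
G(17) = mex{0,2} = 1
G(18) = mex{0,0} = 1
G(19) = mex{1,0} = 2
G(20) = mex{1,0} = 2
G(21) = mex{1,0} = 2
G(22) = mex{1,1} = 0
G(23) = mex{2,1} = 0
G(n+11) = G(n) holds for n = 0,…,6 (a full window of length max(S) = 7), so the sequence is purely periodic with period 11.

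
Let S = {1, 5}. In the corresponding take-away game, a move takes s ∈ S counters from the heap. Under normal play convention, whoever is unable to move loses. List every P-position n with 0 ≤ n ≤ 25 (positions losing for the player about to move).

0, 2, 4, 6, 8, 10, 12, 14, 16, 18, 20, 22, 24

n :  0  1  2  3  4  5  6  7  8  9 10 11 12 13 14 15 16 17 18 19 20 21 22 23 24 25
G :  0  1  0  1  0  1  0  1  0  1  0  1  0  1  0  1  0  1  0  1  0  1  0  1  0  1
P-positions are exactly the n with G(n) = 0.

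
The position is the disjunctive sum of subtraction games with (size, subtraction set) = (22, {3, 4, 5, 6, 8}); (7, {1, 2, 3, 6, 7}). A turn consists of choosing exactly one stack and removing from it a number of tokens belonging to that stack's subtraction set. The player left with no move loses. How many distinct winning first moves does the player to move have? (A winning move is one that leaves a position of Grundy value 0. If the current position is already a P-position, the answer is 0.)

2

Stack A, S = {3, 4, 5, 6, 8}:
G(0) = 0
G(1) = mex{} = 0
G(2) = mex{} = 0
G(3) = mex{0} = 1
G(4) = mex{0,0} = 1
G(5) = mex{0,0,0} = 1
G(6) = mex{1,0,0,0} = 2
G(7) = mex{1,1,0,0} = 2
G(8) = mex{1,1,1,0,0} = 2
G(9) = mex{2,1,1,1,0} = 3
G(10) = mex{2,2,1,1,0} = 3
G(11) = mex{2,2,2,1,1} = 0
G(12) = mex{3,2,2,2,1} = 0
G(13) = mex{3,3,2,2,1} = 0
G(14) = mex{0,3,3,2,2} = 1
G(15) = mex{0,0,3,3,2} = 1
G(16) = mex{0,0,0,3,2} = 1
G(17) = mex{1,0,0,0,3} = 2
G(18) = mex{1,1,0,0,3} = 2
G(19) = mex{1,1,1,0,0} = 2
G(20) = mex{2,1,1,1,0} = 3
G(21) = mex{2,2,1,1,0} = 3
G(22) = mex{2,2,2,1,1} = 0
G_A(22) = 0.
Stack B, S = {1, 2, 3, 6, 7}:
n : 0 1 2 3 4 5 6 7
G : 0 1 2 3 0 1 2 3
G_B(7) = 3.
Combined Grundy value = 0 ⊕ 3 = 3.
A winning move leaves total XOR = 0, i.e. changes one component's Grundy value g to g ⊕ X where X is the current total.
Stack A: need g' = 0⊕3 = 3. Options: 22−3→G=2, 22−4→G=2, 22−5→G=2, 22−6→G=1, 22−8→G=1. Hits: 0.
Stack B: need g' = 3⊕3 = 0. Options: 7−1→G=2, 7−2→G=1, 7−3→G=0, 7−6→G=1, 7−7→G=0. Hits: 2.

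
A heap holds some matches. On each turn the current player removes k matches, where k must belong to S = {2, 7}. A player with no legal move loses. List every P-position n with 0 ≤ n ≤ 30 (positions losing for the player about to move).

n :  0  1  2  3  4  5  6  7  8  9 10 11 12 13 14 15 16 17 18 19 20 21 22 23 24 25 26 27 28 29 30
G :  0  0  1  1  0  0  1  1  2  0  0  1  1  0  0  1  1  2  0  0  1  1  0  0  1  1  2  0  0  1  1
P-positions are exactly the n with G(n) = 0.

0, 1, 4, 5, 9, 10, 13, 14, 18, 19, 22, 23, 27, 28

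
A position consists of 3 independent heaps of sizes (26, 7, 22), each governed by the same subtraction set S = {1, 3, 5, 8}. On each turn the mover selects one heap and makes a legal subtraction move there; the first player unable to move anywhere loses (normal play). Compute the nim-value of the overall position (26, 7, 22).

2

All heaps use S = {1, 3, 5, 8}:
G(0) = 0
G(1) = mex{0} = 1
G(2) = mex{1} = 0
G(3) = mex{0,0} = 1
G(4) = mex{1,1} = 0
G(5) = mex{0,0,0} = 1
G(6) = mex{1,1,1} = 0
G(7) = mex{0,0,0} = 1
G(8) = mex{1,1,1,0} = 2
G(9) = mex{2,0,0,1} = 3
G(10) = mex{3,1,1,0} = 2
G(11) = mex{2,2,0,1} = 3
G(12) = mex{3,3,1,0} = 2
G(13) = mex{2,2,2,1} = 0
G(14) = mex{0,3,3,0} = 1
G(15) = mex{1,2,2,1} = 0
G(16) = mex{0,0,3,2} = 1
G(17) = mex{1,1,2,3} = 0
G(18) = mex{0,0,0,2} = 1
G(19) = mex{1,1,1,3} = 0
G(20) = mex{0,0,0,2} = 1
G(21) = mex{1,1,1,0} = 2
G(22) = mex{2,0,0,1} = 3
G(23) = mex{3,1,1,0} = 2
G(24) = mex{2,2,0,1} = 3
G(25) = mex{3,3,1,0} = 2
G(26) = mex{2,2,2,1} = 0
Heap A: G(26) = 0.
Heap B: G(7) = 1.
Heap C: G(22) = 3.
Combined Grundy value = 0 ⊕ 1 ⊕ 3 = 2.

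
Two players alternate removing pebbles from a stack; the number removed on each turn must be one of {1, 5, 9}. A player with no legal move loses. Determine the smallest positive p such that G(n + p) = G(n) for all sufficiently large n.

n :  0  1  2  3  4  5  6  7  8  9 10 11 12 13 14
G :  0  1  0  1  0  1  0  1  0  1  0  1  0  1  0
G(n+2) = G(n) holds for n = 0,…,8 (a full window of length max(S) = 9), so the sequence is purely periodic with period 2.

2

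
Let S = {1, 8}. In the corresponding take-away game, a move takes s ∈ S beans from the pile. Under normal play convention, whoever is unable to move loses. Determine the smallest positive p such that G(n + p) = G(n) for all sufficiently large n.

9

G(0) = 0
G(1) = mex{0} = 1
G(2) = mex{1} = 0
G(3) = mex{0} = 1
G(4) = mex{1} = 0
G(5) = mex{0} = 1
G(6) = mex{1} = 0
G(7) = mex{0} = 1
G(8) = mex{1,0} = 2
G(9) = mex{2,1} = 0
G(10) = mex{0,0} = 1
G(11) = mex{1,1} = 0
G(12) = mex{0,0} = 1
G(13) = mex{1,1} = 0
G(14) = mex{0,0} = 1
G(15) = mex{1,1} = 0
G(16) = mex{0,2} = 1
G(17) = mex{1,0} = 2
G(18) = mex{2,1} = 0
G(19) = mex{0,0} = 1
G(n+9) = G(n) holds for n = 0,…,7 (a full window of length max(S) = 8), so the sequence is purely periodic with period 9.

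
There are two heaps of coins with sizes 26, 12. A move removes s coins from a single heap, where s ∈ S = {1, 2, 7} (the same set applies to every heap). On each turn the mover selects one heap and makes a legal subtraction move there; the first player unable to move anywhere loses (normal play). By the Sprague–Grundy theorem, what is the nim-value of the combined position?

2

All heaps use S = {1, 2, 7}:
G(0) = 0
G(1) = mex{0} = 1
G(2) = mex{1,0} = 2
G(3) = mex{2,1} = 0
G(4) = mex{0,2} = 1
G(5) = mex{1,0} = 2
G(6) = mex{2,1} = 0
G(7) = mex{0,2,0} = 1
G(8) = mex{1,0,1} = 2
G(9) = mex{2,1,2} = 0
G(10) = mex{0,2,0} = 1
G(11) = mex{1,0,1} = 2
G(12) = mex{2,1,2} = 0
G(13) = mex{0,2,0} = 1
G(14) = mex{1,0,1} = 2
G(15) = mex{2,1,2} = 0
G(16) = mex{0,2,0} = 1
G(17) = mex{1,0,1} = 2
G(18) = mex{2,1,2} = 0
G(19) = mex{0,2,0} = 1
G(20) = mex{1,0,1} = 2
G(21) = mex{2,1,2} = 0
G(22) = mex{0,2,0} = 1
G(23) = mex{1,0,1} = 2
G(24) = mex{2,1,2} = 0
G(25) = mex{0,2,0} = 1
G(26) = mex{1,0,1} = 2
Heap A: G(26) = 2.
Heap B: G(12) = 0.
Combined Grundy value = 2 ⊕ 0 = 2.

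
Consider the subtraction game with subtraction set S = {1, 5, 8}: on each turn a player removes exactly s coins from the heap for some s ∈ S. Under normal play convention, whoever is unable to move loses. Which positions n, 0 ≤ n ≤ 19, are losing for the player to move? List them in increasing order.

G(0) = 0
G(1) = mex{0} = 1
G(2) = mex{1} = 0
G(3) = mex{0} = 1
G(4) = mex{1} = 0
G(5) = mex{0,0} = 1
G(6) = mex{1,1} = 0
G(7) = mex{0,0} = 1
G(8) = mex{1,1,0} = 2
G(9) = mex{2,0,1} = 3
G(10) = mex{3,1,0} = 2
G(11) = mex{2,0,1} = 3
G(12) = mex{3,1,0} = 2
G(13) = mex{2,2,1} = 0
G(14) = mex{0,3,0} = 1
G(15) = mex{1,2,1} = 0
G(16) = mex{0,3,2} = 1
G(17) = mex{1,2,3} = 0
G(18) = mex{0,0,2} = 1
G(19) = mex{1,1,3} = 0
P-positions are exactly the n with G(n) = 0.

0, 2, 4, 6, 13, 15, 17, 19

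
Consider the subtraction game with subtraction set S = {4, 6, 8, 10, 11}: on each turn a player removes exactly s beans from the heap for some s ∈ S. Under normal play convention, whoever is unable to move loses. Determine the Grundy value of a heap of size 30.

G(0) = 0
G(1) = mex{} = 0
G(2) = mex{} = 0
G(3) = mex{} = 0
G(4) = mex{0} = 1
G(5) = mex{0} = 1
G(6) = mex{0,0} = 1
G(7) = mex{0,0} = 1
G(8) = mex{1,0,0} = 2
G(9) = mex{1,0,0} = 2
G(10) = mex{1,1,0,0} = 2
G(11) = mex{1,1,0,0,0} = 2
G(12) = mex{2,1,1,0,0} = 3
G(13) = mex{2,1,1,0,0} = 3
G(14) = mex{2,2,1,1,0} = 3
G(15) = mex{2,2,1,1,1} = 0
G(16) = mex{3,2,2,1,1} = 0
G(17) = mex{3,2,2,1,1} = 0
G(18) = mex{3,3,2,2,1} = 0
G(19) = mex{0,3,2,2,2} = 1
G(20) = mex{0,3,3,2,2} = 1
G(21) = mex{0,0,3,2,2} = 1
G(22) = mex{0,0,3,3,2} = 1
G(23) = mex{1,0,0,3,3} = 2
G(24) = mex{1,0,0,3,3} = 2
G(25) = mex{1,1,0,0,3} = 2
G(26) = mex{1,1,0,0,0} = 2
G(27) = mex{2,1,1,0,0} = 3
G(28) = mex{2,1,1,0,0} = 3
G(29) = mex{2,2,1,1,0} = 3
G(30) = mex{2,2,1,1,1} = 0

0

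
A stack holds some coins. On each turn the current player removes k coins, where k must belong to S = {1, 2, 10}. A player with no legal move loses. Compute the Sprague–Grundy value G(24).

n :  0  1  2  3  4  5  6  7  8  9 10 11 12 13 14 15 16 17 18 19 20 21 22 23 24
G :  0  1  2  0  1  2  0  1  2  0  1  2  0  1  2  0  1  2  0  1  2  0  1  2  0

0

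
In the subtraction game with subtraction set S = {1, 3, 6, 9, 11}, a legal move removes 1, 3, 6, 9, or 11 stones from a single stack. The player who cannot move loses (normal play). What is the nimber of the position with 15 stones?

n :  0  1  2  3  4  5  6  7  8  9 10 11 12 13 14 15
G :  0  1  0  1  0  1  2  3  2  3  2  3  0  1  0  1

1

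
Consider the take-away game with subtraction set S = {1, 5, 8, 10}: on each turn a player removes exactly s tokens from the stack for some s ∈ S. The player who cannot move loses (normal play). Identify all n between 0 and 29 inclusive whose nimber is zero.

n :  0  1  2  3  4  5  6  7  8  9 10 11 12 13 14 15 16 17 18 19 20 21 22 23 24 25 26 27 28 29
G :  0  1  0  1  0  1  0  1  2  3  2  3  2  0  1  0  1  0  1  0  1  2  3  2  3  2  0  1  0  1
P-positions are exactly the n with G(n) = 0.

0, 2, 4, 6, 13, 15, 17, 19, 26, 28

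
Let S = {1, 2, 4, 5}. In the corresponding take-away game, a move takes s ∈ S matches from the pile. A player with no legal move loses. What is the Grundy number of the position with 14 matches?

2

n :  0  1  2  3  4  5  6  7  8  9 10 11 12 13 14
G :  0  1  2  0  1  2  0  1  2  0  1  2  0  1  2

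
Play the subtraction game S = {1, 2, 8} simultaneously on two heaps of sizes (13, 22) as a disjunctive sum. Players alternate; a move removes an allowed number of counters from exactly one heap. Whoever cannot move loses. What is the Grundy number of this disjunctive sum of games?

0

All heaps use S = {1, 2, 8}:
n :  0  1  2  3  4  5  6  7  8  9 10 11 12 13 14 15 16 17 18 19 20 21 22
G :  0  1  2  0  1  2  0  1  2  0  1  2  0  1  2  0  1  2  0  1  2  0  1
Heap A: G(13) = 1.
Heap B: G(22) = 1.
Combined Grundy value = 1 ⊕ 1 = 0.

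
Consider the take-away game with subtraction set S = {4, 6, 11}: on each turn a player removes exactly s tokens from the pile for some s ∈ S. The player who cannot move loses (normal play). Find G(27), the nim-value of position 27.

0

n :  0  1  2  3  4  5  6  7  8  9 10 11 12 13 14 15 16 17 18 19 20 21 22 23 24 25 26 27
G :  0  0  0  0  1  1  1  1  2  2  0  2  3  3  1  0  2  0  0  1  0  1  1  2  1  0  2  0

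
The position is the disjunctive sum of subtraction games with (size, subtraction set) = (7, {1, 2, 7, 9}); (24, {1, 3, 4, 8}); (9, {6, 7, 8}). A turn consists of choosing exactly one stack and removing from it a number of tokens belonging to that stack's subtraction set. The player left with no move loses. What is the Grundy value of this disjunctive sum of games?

Stack A, S = {1, 2, 7, 9}:
G(0) = 0
G(1) = mex{0} = 1
G(2) = mex{1,0} = 2
G(3) = mex{2,1} = 0
G(4) = mex{0,2} = 1
G(5) = mex{1,0} = 2
G(6) = mex{2,1} = 0
G(7) = mex{0,2,0} = 1
G_A(7) = 1.
Stack B, S = {1, 3, 4, 8}:
n :  0  1  2  3  4  5  6  7  8  9 10 11 12 13 14 15 16 17 18 19 20 21 22 23 24
G :  0  1  0  1  2  3  2  0  1  0  1  2  3  2  0  1  0  1  2  3  2  0  1  0  1
G_B(24) = 1.
Stack C, S = {6, 7, 8}:
G(0) = 0
G(1) = mex{} = 0
G(2) = mex{} = 0
G(3) = mex{} = 0
G(4) = mex{} = 0
G(5) = mex{} = 0
G(6) = mex{0} = 1
G(7) = mex{0,0} = 1
G(8) = mex{0,0,0} = 1
G(9) = mex{0,0,0} = 1
G_C(9) = 1.
Combined Grundy value = 1 ⊕ 1 ⊕ 1 = 1.

1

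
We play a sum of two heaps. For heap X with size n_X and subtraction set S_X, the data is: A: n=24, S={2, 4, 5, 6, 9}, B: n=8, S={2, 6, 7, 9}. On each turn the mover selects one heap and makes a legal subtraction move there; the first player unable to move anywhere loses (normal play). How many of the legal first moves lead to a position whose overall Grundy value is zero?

Heap A, S = {2, 4, 5, 6, 9}:
G(0) = 0
G(1) = mex{} = 0
G(2) = mex{0} = 1
G(3) = mex{0} = 1
G(4) = mex{1,0} = 2
G(5) = mex{1,0,0} = 2
G(6) = mex{2,1,0,0} = 3
G(7) = mex{2,1,1,0} = 3
G(8) = mex{3,2,1,1} = 0
G(9) = mex{3,2,2,1,0} = 4
G(10) = mex{0,3,2,2,0} = 1
G(11) = mex{4,3,3,2,1} = 0
G(12) = mex{1,0,3,3,1} = 2
G(13) = mex{0,4,0,3,2} = 1
G(14) = mex{2,1,4,0,2} = 3
G(15) = mex{1,0,1,4,3} = 2
G(16) = mex{3,2,0,1,3} = 4
G(17) = mex{2,1,2,0,0} = 3
G(18) = mex{4,3,1,2,4} = 0
G(19) = mex{3,2,3,1,1} = 0
G(20) = mex{0,4,2,3,0} = 1
G(21) = mex{0,3,4,2,2} = 1
G(22) = mex{1,0,3,4,1} = 2
G(23) = mex{1,0,0,3,3} = 2
G(24) = mex{2,1,0,0,2} = 3
G_A(24) = 3.
Heap B, S = {2, 6, 7, 9}:
n : 0 1 2 3 4 5 6 7 8
G : 0 0 1 1 0 0 1 1 2
G_B(8) = 2.
Combined Grundy value = 3 ⊕ 2 = 1.
A winning move leaves total XOR = 0, i.e. changes one component's Grundy value g to g ⊕ X where X is the current total.
Heap A: need g' = 3⊕1 = 2. Options: 24−2→G=2, 24−4→G=1, 24−5→G=0, 24−6→G=0, 24−9→G=2. Hits: 2.
Heap B: need g' = 2⊕1 = 3. Options: 8−2→G=1, 8−6→G=1, 8−7→G=0. Hits: 0.

2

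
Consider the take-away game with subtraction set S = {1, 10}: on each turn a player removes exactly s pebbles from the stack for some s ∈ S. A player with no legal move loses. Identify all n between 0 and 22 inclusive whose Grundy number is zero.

n :  0  1  2  3  4  5  6  7  8  9 10 11 12 13 14 15 16 17 18 19 20 21 22
G :  0  1  0  1  0  1  0  1  0  1  2  0  1  0  1  0  1  0  1  0  1  2  0
P-positions are exactly the n with G(n) = 0.

0, 2, 4, 6, 8, 11, 13, 15, 17, 19, 22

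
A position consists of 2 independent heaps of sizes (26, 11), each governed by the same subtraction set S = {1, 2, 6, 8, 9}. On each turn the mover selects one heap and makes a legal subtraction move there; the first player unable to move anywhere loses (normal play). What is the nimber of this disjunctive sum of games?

All heaps use S = {1, 2, 6, 8, 9}:
n :  0  1  2  3  4  5  6  7  8  9 10 11 12 13 14 15 16 17 18 19 20 21 22 23 24 25 26
G :  0  1  2  0  1  2  3  0  1  2  0  1  2  3  0  1  2  0  1  2  3  0  1  2  0  1  2
Heap A: G(26) = 2.
Heap B: G(11) = 1.
Combined Grundy value = 2 ⊕ 1 = 3.

3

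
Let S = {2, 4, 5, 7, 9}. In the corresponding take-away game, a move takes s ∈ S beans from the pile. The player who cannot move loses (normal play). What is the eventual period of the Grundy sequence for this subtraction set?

n :  0  1  2  3  4  5  6  7  8  9 10 11 12 13 14 15 16 17 18 19 20 21 22 23
G :  0  0  1  1  2  2  3  3  4  4  5  0  0  1  1  2  2  3  3  4  4  5  0  0
G(n+11) = G(n) holds for n = 0,…,8 (a full window of length max(S) = 9), so the sequence is purely periodic with period 11.

11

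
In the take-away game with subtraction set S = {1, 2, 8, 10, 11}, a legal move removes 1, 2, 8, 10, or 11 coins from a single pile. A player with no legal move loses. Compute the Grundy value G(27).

0

G(0) = 0
G(1) = mex{0} = 1
G(2) = mex{1,0} = 2
G(3) = mex{2,1} = 0
G(4) = mex{0,2} = 1
G(5) = mex{1,0} = 2
G(6) = mex{2,1} = 0
G(7) = mex{0,2} = 1
G(8) = mex{1,0,0} = 2
G(9) = mex{2,1,1} = 0
G(10) = mex{0,2,2,0} = 1
G(11) = mex{1,0,0,1,0} = 2
G(12) = mex{2,1,1,2,1} = 0
G(13) = mex{0,2,2,0,2} = 1
G(14) = mex{1,0,0,1,0} = 2
G(15) = mex{2,1,1,2,1} = 0
G(16) = mex{0,2,2,0,2} = 1
G(17) = mex{1,0,0,1,0} = 2
G(18) = mex{2,1,1,2,1} = 0
G(19) = mex{0,2,2,0,2} = 1
G(20) = mex{1,0,0,1,0} = 2
G(21) = mex{2,1,1,2,1} = 0
G(22) = mex{0,2,2,0,2} = 1
G(23) = mex{1,0,0,1,0} = 2
G(24) = mex{2,1,1,2,1} = 0
G(25) = mex{0,2,2,0,2} = 1
G(26) = mex{1,0,0,1,0} = 2
G(27) = mex{2,1,1,2,1} = 0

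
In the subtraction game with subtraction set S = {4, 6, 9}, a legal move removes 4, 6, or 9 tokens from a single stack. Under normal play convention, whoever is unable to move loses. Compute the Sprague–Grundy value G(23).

G(0) = 0
G(1) = mex{} = 0
G(2) = mex{} = 0
G(3) = mex{} = 0
G(4) = mex{0} = 1
G(5) = mex{0} = 1
G(6) = mex{0,0} = 1
G(7) = mex{0,0} = 1
G(8) = mex{1,0} = 2
G(9) = mex{1,0,0} = 2
G(10) = mex{1,1,0} = 2
G(11) = mex{1,1,0} = 2
G(12) = mex{2,1,0} = 3
G(13) = mex{2,1,1} = 0
G(14) = mex{2,2,1} = 0
G(15) = mex{2,2,1} = 0
G(16) = mex{3,2,1} = 0
G(17) = mex{0,2,2} = 1
G(18) = mex{0,3,2} = 1
G(19) = mex{0,0,2} = 1
G(20) = mex{0,0,2} = 1
G(21) = mex{1,0,3} = 2
G(22) = mex{1,0,0} = 2
G(23) = mex{1,1,0} = 2

2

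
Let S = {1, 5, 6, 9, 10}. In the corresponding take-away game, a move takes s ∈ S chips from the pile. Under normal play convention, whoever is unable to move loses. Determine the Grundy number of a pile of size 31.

n :  0  1  2  3  4  5  6  7  8  9 10 11 12 13 14 15 16 17 18 19 20 21 22 23 24 25 26 27 28 29 30 31
G :  0  1  0  1  0  1  2  3  2  3  2  3  4  5  4  0  1  0  1  0  1  2  3  2  3  2  3  4  5  4  0  1

1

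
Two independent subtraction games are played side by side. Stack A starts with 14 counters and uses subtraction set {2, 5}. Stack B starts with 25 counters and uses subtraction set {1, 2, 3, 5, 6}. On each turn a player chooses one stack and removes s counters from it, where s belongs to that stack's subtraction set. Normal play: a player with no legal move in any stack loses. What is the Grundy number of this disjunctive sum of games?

1

Stack A, S = {2, 5}:
n :  0  1  2  3  4  5  6  7  8  9 10 11 12 13 14
G :  0  0  1  1  0  2  1  0  0  1  1  0  2  1  0
G_A(14) = 0.
Stack B, S = {1, 2, 3, 5, 6}:
n :  0  1  2  3  4  5  6  7  8  9 10 11 12 13 14 15 16 17 18 19 20 21 22 23 24 25
G :  0  1  2  3  0  1  2  3  0  1  2  3  0  1  2  3  0  1  2  3  0  1  2  3  0  1
G_B(25) = 1.
Combined Grundy value = 0 ⊕ 1 = 1.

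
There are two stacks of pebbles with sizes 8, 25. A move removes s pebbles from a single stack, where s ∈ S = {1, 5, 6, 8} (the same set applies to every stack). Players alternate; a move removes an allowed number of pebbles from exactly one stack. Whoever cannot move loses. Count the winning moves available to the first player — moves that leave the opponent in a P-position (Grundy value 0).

All stacks use S = {1, 5, 6, 8}:
G(0) = 0
G(1) = mex{0} = 1
G(2) = mex{1} = 0
G(3) = mex{0} = 1
G(4) = mex{1} = 0
G(5) = mex{0,0} = 1
G(6) = mex{1,1,0} = 2
G(7) = mex{2,0,1} = 3
G(8) = mex{3,1,0,0} = 2
G(9) = mex{2,0,1,1} = 3
G(10) = mex{3,1,0,0} = 2
G(11) = mex{2,2,1,1} = 0
G(12) = mex{0,3,2,0} = 1
G(13) = mex{1,2,3,1} = 0
G(14) = mex{0,3,2,2} = 1
G(15) = mex{1,2,3,3} = 0
G(16) = mex{0,0,2,2} = 1
G(17) = mex{1,1,0,3} = 2
G(18) = mex{2,0,1,2} = 3
G(19) = mex{3,1,0,0} = 2
G(20) = mex{2,0,1,1} = 3
G(21) = mex{3,1,0,0} = 2
G(22) = mex{2,2,1,1} = 0
G(23) = mex{0,3,2,0} = 1
G(24) = mex{1,2,3,1} = 0
G(25) = mex{0,3,2,2} = 1
Stack A: G(8) = 2.
Stack B: G(25) = 1.
Combined Grundy value = 2 ⊕ 1 = 3.
A winning move leaves total XOR = 0, i.e. changes one component's Grundy value g to g ⊕ X where X is the current total.
Stack A: need g' = 2⊕3 = 1. Options: 8−1→G=3, 8−5→G=1, 8−6→G=0, 8−8→G=0. Hits: 1.
Stack B: need g' = 1⊕3 = 2. Options: 25−1→G=0, 25−5→G=3, 25−6→G=2, 25−8→G=2. Hits: 2.

3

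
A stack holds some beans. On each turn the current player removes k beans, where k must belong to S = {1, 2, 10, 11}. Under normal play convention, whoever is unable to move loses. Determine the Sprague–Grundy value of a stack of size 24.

n :  0  1  2  3  4  5  6  7  8  9 10 11 12 13 14 15 16 17 18 19 20 21 22 23 24
G :  0  1  2  0  1  2  0  1  2  0  1  2  0  1  2  0  1  2  0  1  2  0  1  2  0

0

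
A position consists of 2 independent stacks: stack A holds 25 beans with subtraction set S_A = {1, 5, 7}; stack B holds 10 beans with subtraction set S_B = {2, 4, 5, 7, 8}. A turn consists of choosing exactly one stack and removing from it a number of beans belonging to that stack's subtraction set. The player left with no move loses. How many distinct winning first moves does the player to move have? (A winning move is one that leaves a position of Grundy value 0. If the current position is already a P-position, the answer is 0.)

5

Stack A, S = {1, 5, 7}:
G(0) = 0
G(1) = mex{0} = 1
G(2) = mex{1} = 0
G(3) = mex{0} = 1
G(4) = mex{1} = 0
G(5) = mex{0,0} = 1
G(6) = mex{1,1} = 0
G(7) = mex{0,0,0} = 1
G(8) = mex{1,1,1} = 0
G(9) = mex{0,0,0} = 1
G(10) = mex{1,1,1} = 0
G(11) = mex{0,0,0} = 1
G(12) = mex{1,1,1} = 0
G(13) = mex{0,0,0} = 1
G(14) = mex{1,1,1} = 0
G(15) = mex{0,0,0} = 1
G(16) = mex{1,1,1} = 0
G(17) = mex{0,0,0} = 1
G(18) = mex{1,1,1} = 0
G(19) = mex{0,0,0} = 1
G(20) = mex{1,1,1} = 0
G(21) = mex{0,0,0} = 1
G(22) = mex{1,1,1} = 0
G(23) = mex{0,0,0} = 1
G(24) = mex{1,1,1} = 0
G(25) = mex{0,0,0} = 1
G_A(25) = 1.
Stack B, S = {2, 4, 5, 7, 8}:
G(0) = 0
G(1) = mex{} = 0
G(2) = mex{0} = 1
G(3) = mex{0} = 1
G(4) = mex{1,0} = 2
G(5) = mex{1,0,0} = 2
G(6) = mex{2,1,0} = 3
G(7) = mex{2,1,1,0} = 3
G(8) = mex{3,2,1,0,0} = 4
G(9) = mex{3,2,2,1,0} = 4
G(10) = mex{4,3,2,1,1} = 0
G_B(10) = 0.
Combined Grundy value = 1 ⊕ 0 = 1.
A winning move leaves total XOR = 0, i.e. changes one component's Grundy value g to g ⊕ X where X is the current total.
Stack A: need g' = 1⊕1 = 0. Options: 25−1→G=0, 25−5→G=0, 25−7→G=0. Hits: 3.
Stack B: need g' = 0⊕1 = 1. Options: 10−2→G=4, 10−4→G=3, 10−5→G=2, 10−7→G=1, 10−8→G=1. Hits: 2.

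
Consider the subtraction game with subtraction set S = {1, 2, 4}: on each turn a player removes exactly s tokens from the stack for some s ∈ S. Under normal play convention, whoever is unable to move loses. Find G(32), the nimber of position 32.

n :  0  1  2  3  4  5  6  7  8  9 10 11 12 13 14 15 16 17 18 19 20 21 22 23 24 25 26 27 28 29 30 31 32
G :  0  1  2  0  1  2  0  1  2  0  1  2  0  1  2  0  1  2  0  1  2  0  1  2  0  1  2  0  1  2  0  1  2

2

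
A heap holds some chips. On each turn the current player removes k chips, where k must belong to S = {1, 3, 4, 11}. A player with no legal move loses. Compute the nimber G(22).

n :  0  1  2  3  4  5  6  7  8  9 10 11 12 13 14 15 16 17 18 19 20 21 22
G :  0  1  0  1  2  3  2  0  1  0  1  2  3  2  0  1  0  1  2  3  2  0  1

1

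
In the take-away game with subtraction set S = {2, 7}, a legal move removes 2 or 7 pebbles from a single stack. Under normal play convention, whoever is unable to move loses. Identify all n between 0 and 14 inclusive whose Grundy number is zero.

0, 1, 4, 5, 9, 10, 13, 14

n :  0  1  2  3  4  5  6  7  8  9 10 11 12 13 14
G :  0  0  1  1  0  0  1  1  2  0  0  1  1  0  0
P-positions are exactly the n with G(n) = 0.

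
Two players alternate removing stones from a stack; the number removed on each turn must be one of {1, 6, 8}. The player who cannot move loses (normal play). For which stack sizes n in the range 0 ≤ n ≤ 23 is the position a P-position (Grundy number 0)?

0, 2, 4, 7, 9, 11, 14, 16, 18, 21, 23

n :  0  1  2  3  4  5  6  7  8  9 10 11 12 13 14 15 16 17 18 19 20 21 22 23
G :  0  1  0  1  0  1  2  0  1  0  1  0  1  2  0  1  0  1  0  1  2  0  1  0
P-positions are exactly the n with G(n) = 0.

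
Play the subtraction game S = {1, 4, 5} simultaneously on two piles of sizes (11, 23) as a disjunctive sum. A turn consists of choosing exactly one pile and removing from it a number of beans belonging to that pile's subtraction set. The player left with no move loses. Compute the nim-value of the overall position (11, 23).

All piles use S = {1, 4, 5}:
n :  0  1  2  3  4  5  6  7  8  9 10 11 12 13 14 15 16 17 18 19 20 21 22 23
G :  0  1  0  1  2  3  2  3  0  1  0  1  2  3  2  3  0  1  0  1  2  3  2  3
Pile A: G(11) = 1.
Pile B: G(23) = 3.
Combined Grundy value = 1 ⊕ 3 = 2.

2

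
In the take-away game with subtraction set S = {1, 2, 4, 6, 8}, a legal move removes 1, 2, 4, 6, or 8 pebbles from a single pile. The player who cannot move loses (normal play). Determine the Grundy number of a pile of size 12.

2

G(0) = 0
G(1) = mex{0} = 1
G(2) = mex{1,0} = 2
G(3) = mex{2,1} = 0
G(4) = mex{0,2,0} = 1
G(5) = mex{1,0,1} = 2
G(6) = mex{2,1,2,0} = 3
G(7) = mex{3,2,0,1} = 4
G(8) = mex{4,3,1,2,0} = 5
G(9) = mex{5,4,2,0,1} = 3
G(10) = mex{3,5,3,1,2} = 0
G(11) = mex{0,3,4,2,0} = 1
G(12) = mex{1,0,5,3,1} = 2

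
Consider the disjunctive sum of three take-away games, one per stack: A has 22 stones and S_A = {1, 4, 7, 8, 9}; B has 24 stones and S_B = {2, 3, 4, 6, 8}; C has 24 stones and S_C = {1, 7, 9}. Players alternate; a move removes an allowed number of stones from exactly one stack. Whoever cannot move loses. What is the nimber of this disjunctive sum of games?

Stack A, S = {1, 4, 7, 8, 9}:
n :  0  1  2  3  4  5  6  7  8  9 10 11 12 13 14 15 16 17 18 19 20 21 22
G :  0  1  0  1  2  0  1  2  3  2  3  4  5  3  4  0  1  0  1  2  0  1  2
G_A(22) = 2.
Stack B, S = {2, 3, 4, 6, 8}:
G(0) = 0
G(1) = mex{} = 0
G(2) = mex{0} = 1
G(3) = mex{0,0} = 1
G(4) = mex{1,0,0} = 2
G(5) = mex{1,1,0} = 2
G(6) = mex{2,1,1,0} = 3
G(7) = mex{2,2,1,0} = 3
G(8) = mex{3,2,2,1,0} = 4
G(9) = mex{3,3,2,1,0} = 4
G(10) = mex{4,3,3,2,1} = 0
G(11) = mex{4,4,3,2,1} = 0
G(12) = mex{0,4,4,3,2} = 1
G(13) = mex{0,0,4,3,2} = 1
G(14) = mex{1,0,0,4,3} = 2
G(15) = mex{1,1,0,4,3} = 2
G(16) = mex{2,1,1,0,4} = 3
G(17) = mex{2,2,1,0,4} = 3
G(18) = mex{3,2,2,1,0} = 4
G(19) = mex{3,3,2,1,0} = 4
G(20) = mex{4,3,3,2,1} = 0
G(21) = mex{4,4,3,2,1} = 0
G(22) = mex{0,4,4,3,2} = 1
G(23) = mex{0,0,4,3,2} = 1
G(24) = mex{1,0,0,4,3} = 2
G_B(24) = 2.
Stack C, S = {1, 7, 9}:
n :  0  1  2  3  4  5  6  7  8  9 10 11 12 13 14 15 16 17 18 19 20 21 22 23 24
G :  0  1  0  1  0  1  0  1  0  1  0  1  0  1  0  1  0  1  0  1  0  1  0  1  0
G_C(24) = 0.
Combined Grundy value = 2 ⊕ 2 ⊕ 0 = 0.

0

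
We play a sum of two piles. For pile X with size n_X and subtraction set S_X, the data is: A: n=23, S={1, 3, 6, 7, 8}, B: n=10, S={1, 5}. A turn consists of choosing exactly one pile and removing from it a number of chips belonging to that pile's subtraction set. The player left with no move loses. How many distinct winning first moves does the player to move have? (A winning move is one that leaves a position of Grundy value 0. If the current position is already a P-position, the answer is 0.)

2

Pile A, S = {1, 3, 6, 7, 8}:
n :  0  1  2  3  4  5  6  7  8  9 10 11 12 13 14 15 16 17 18 19 20 21 22 23
G :  0  1  0  1  0  1  2  3  2  3  2  3  4  0  1  0  1  0  1  2  3  2  3  2
G_A(23) = 2.
Pile B, S = {1, 5}:
n :  0  1  2  3  4  5  6  7  8  9 10
G :  0  1  0  1  0  1  0  1  0  1  0
G_B(10) = 0.
Combined Grundy value = 2 ⊕ 0 = 2.
A winning move leaves total XOR = 0, i.e. changes one component's Grundy value g to g ⊕ X where X is the current total.
Pile A: need g' = 2⊕2 = 0. Options: 23−1→G=3, 23−3→G=3, 23−6→G=0, 23−7→G=1, 23−8→G=0. Hits: 2.
Pile B: need g' = 0⊕2 = 2. Options: 10−1→G=1, 10−5→G=1. Hits: 0.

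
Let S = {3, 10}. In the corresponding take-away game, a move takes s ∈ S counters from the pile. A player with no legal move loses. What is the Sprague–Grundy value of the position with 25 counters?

G(0) = 0
G(1) = mex{} = 0
G(2) = mex{} = 0
G(3) = mex{0} = 1
G(4) = mex{0} = 1
G(5) = mex{0} = 1
G(6) = mex{1} = 0
G(7) = mex{1} = 0
G(8) = mex{1} = 0
G(9) = mex{0} = 1
G(10) = mex{0,0} = 1
G(11) = mex{0,0} = 1
G(12) = mex{1,0} = 2
G(13) = mex{1,1} = 0
G(14) = mex{1,1} = 0
G(15) = mex{2,1} = 0
G(16) = mex{0,0} = 1
G(17) = mex{0,0} = 1
G(18) = mex{0,0} = 1
G(19) = mex{1,1} = 0
G(20) = mex{1,1} = 0
G(21) = mex{1,1} = 0
G(22) = mex{0,2} = 1
G(23) = mex{0,0} = 1
G(24) = mex{0,0} = 1
G(25) = mex{1,0} = 2

2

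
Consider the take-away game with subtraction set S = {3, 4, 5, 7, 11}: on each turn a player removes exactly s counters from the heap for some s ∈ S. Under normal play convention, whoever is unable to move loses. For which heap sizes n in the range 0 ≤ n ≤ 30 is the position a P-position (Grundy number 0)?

G(0) = 0
G(1) = mex{} = 0
G(2) = mex{} = 0
G(3) = mex{0} = 1
G(4) = mex{0,0} = 1
G(5) = mex{0,0,0} = 1
G(6) = mex{1,0,0} = 2
G(7) = mex{1,1,0,0} = 2
G(8) = mex{1,1,1,0} = 2
G(9) = mex{2,1,1,0} = 3
G(10) = mex{2,2,1,1} = 0
G(11) = mex{2,2,2,1,0} = 3
G(12) = mex{3,2,2,1,0} = 4
G(13) = mex{0,3,2,2,0} = 1
G(14) = mex{3,0,3,2,1} = 4
G(15) = mex{4,3,0,2,1} = 5
G(16) = mex{1,4,3,3,1} = 0
G(17) = mex{4,1,4,0,2} = 3
G(18) = mex{5,4,1,3,2} = 0
G(19) = mex{0,5,4,4,2} = 1
G(20) = mex{3,0,5,1,3} = 2
G(21) = mex{0,3,0,4,0} = 1
G(22) = mex{1,0,3,5,3} = 2
G(23) = mex{2,1,0,0,4} = 3
G(24) = mex{1,2,1,3,1} = 0
G(25) = mex{2,1,2,0,4} = 3
G(26) = mex{3,2,1,1,5} = 0
G(27) = mex{0,3,2,2,0} = 1
G(28) = mex{3,0,3,1,3} = 2
G(29) = mex{0,3,0,2,0} = 1
G(30) = mex{1,0,3,3,1} = 2
P-positions are exactly the n with G(n) = 0.

0, 1, 2, 10, 16, 18, 24, 26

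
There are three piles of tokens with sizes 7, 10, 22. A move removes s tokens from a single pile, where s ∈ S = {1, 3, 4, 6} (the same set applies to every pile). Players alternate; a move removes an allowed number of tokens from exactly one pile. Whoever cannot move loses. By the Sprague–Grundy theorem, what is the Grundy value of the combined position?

All piles use S = {1, 3, 4, 6}:
G(0) = 0
G(1) = mex{0} = 1
G(2) = mex{1} = 0
G(3) = mex{0,0} = 1
G(4) = mex{1,1,0} = 2
G(5) = mex{2,0,1} = 3
G(6) = mex{3,1,0,0} = 2
G(7) = mex{2,2,1,1} = 0
G(8) = mex{0,3,2,0} = 1
G(9) = mex{1,2,3,1} = 0
G(10) = mex{0,0,2,2} = 1
G(11) = mex{1,1,0,3} = 2
G(12) = mex{2,0,1,2} = 3
G(13) = mex{3,1,0,0} = 2
G(14) = mex{2,2,1,1} = 0
G(15) = mex{0,3,2,0} = 1
G(16) = mex{1,2,3,1} = 0
G(17) = mex{0,0,2,2} = 1
G(18) = mex{1,1,0,3} = 2
G(19) = mex{2,0,1,2} = 3
G(20) = mex{3,1,0,0} = 2
G(21) = mex{2,2,1,1} = 0
G(22) = mex{0,3,2,0} = 1
Pile A: G(7) = 0.
Pile B: G(10) = 1.
Pile C: G(22) = 1.
Combined Grundy value = 0 ⊕ 1 ⊕ 1 = 0.

0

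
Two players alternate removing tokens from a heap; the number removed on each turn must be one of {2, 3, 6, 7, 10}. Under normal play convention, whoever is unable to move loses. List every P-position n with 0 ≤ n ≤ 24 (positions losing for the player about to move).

G(0) = 0
G(1) = mex{} = 0
G(2) = mex{0} = 1
G(3) = mex{0,0} = 1
G(4) = mex{1,0} = 2
G(5) = mex{1,1} = 0
G(6) = mex{2,1,0} = 3
G(7) = mex{0,2,0,0} = 1
G(8) = mex{3,0,1,0} = 2
G(9) = mex{1,3,1,1} = 0
G(10) = mex{2,1,2,1,0} = 3
G(11) = mex{0,2,0,2,0} = 1
G(12) = mex{3,0,3,0,1} = 2
G(13) = mex{1,3,1,3,1} = 0
G(14) = mex{2,1,2,1,2} = 0
G(15) = mex{0,2,0,2,0} = 1
G(16) = mex{0,0,3,0,3} = 1
G(17) = mex{1,0,1,3,1} = 2
G(18) = mex{1,1,2,1,2} = 0
G(19) = mex{2,1,0,2,0} = 3
G(20) = mex{0,2,0,0,3} = 1
G(21) = mex{3,0,1,0,1} = 2
G(22) = mex{1,3,1,1,2} = 0
G(23) = mex{2,1,2,1,0} = 3
G(24) = mex{0,2,0,2,0} = 1
P-positions are exactly the n with G(n) = 0.

0, 1, 5, 9, 13, 14, 18, 22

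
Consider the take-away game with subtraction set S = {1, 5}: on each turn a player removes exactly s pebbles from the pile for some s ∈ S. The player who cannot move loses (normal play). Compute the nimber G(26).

G(0) = 0
G(1) = mex{0} = 1
G(2) = mex{1} = 0
G(3) = mex{0} = 1
G(4) = mex{1} = 0
G(5) = mex{0,0} = 1
G(6) = mex{1,1} = 0
G(7) = mex{0,0} = 1
G(8) = mex{1,1} = 0
G(9) = mex{0,0} = 1
G(10) = mex{1,1} = 0
G(11) = mex{0,0} = 1
G(12) = mex{1,1} = 0
G(13) = mex{0,0} = 1
G(14) = mex{1,1} = 0
G(15) = mex{0,0} = 1
G(16) = mex{1,1} = 0
G(17) = mex{0,0} = 1
G(18) = mex{1,1} = 0
G(19) = mex{0,0} = 1
G(20) = mex{1,1} = 0
G(21) = mex{0,0} = 1
G(22) = mex{1,1} = 0
G(23) = mex{0,0} = 1
G(24) = mex{1,1} = 0
G(25) = mex{0,0} = 1
G(26) = mex{1,1} = 0

0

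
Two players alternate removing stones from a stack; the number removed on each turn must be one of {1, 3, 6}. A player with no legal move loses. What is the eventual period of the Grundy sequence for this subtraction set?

9

n :  0  1  2  3  4  5  6  7  8  9 10 11 12 13 14 15 16 17 18 19
G :  0  1  0  1  0  1  2  3  2  0  1  0  1  0  1  2  3  2  0  1
G(n+9) = G(n) holds for n = 0,…,5 (a full window of length max(S) = 6), so the sequence is purely periodic with period 9.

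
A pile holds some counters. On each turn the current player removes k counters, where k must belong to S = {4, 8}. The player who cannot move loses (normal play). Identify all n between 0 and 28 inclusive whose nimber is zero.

n :  0  1  2  3  4  5  6  7  8  9 10 11 12 13 14 15 16 17 18 19 20 21 22 23 24 25 26 27 28
G :  0  0  0  0  1  1  1  1  2  2  2  2  0  0  0  0  1  1  1  1  2  2  2  2  0  0  0  0  1
P-positions are exactly the n with G(n) = 0.

0, 1, 2, 3, 12, 13, 14, 15, 24, 25, 26, 27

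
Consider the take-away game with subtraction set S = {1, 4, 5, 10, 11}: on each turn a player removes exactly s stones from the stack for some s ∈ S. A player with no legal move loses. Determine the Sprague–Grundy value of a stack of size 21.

3

n :  0  1  2  3  4  5  6  7  8  9 10 11 12 13 14 15 16 17 18 19 20 21
G :  0  1  0  1  2  3  2  3  0  1  4  5  2  3  0  1  0  1  2  3  2  3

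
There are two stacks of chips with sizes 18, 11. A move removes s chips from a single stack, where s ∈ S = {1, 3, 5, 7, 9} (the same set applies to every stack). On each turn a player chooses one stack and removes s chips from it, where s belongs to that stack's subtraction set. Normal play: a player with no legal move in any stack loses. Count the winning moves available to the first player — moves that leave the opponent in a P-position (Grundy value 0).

10

All stacks use S = {1, 3, 5, 7, 9}:
n :  0  1  2  3  4  5  6  7  8  9 10 11 12 13 14 15 16 17 18
G :  0  1  0  1  0  1  0  1  0  1  0  1  0  1  0  1  0  1  0
Stack A: G(18) = 0.
Stack B: G(11) = 1.
Combined Grundy value = 0 ⊕ 1 = 1.
A winning move leaves total XOR = 0, i.e. changes one component's Grundy value g to g ⊕ X where X is the current total.
Stack A: need g' = 0⊕1 = 1. Options: 18−1→G=1, 18−3→G=1, 18−5→G=1, 18−7→G=1, 18−9→G=1. Hits: 5.
Stack B: need g' = 1⊕1 = 0. Options: 11−1→G=0, 11−3→G=0, 11−5→G=0, 11−7→G=0, 11−9→G=0. Hits: 5.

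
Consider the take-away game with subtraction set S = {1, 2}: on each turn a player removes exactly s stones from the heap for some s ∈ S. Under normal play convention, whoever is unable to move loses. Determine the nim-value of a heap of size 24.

0

G(0) = 0
G(1) = mex{0} = 1
G(2) = mex{1,0} = 2
G(3) = mex{2,1} = 0
G(4) = mex{0,2} = 1
G(5) = mex{1,0} = 2
G(6) = mex{2,1} = 0
G(7) = mex{0,2} = 1
G(8) = mex{1,0} = 2
G(9) = mex{2,1} = 0
G(10) = mex{0,2} = 1
G(11) = mex{1,0} = 2
G(12) = mex{2,1} = 0
G(13) = mex{0,2} = 1
G(14) = mex{1,0} = 2
G(15) = mex{2,1} = 0
G(16) = mex{0,2} = 1
G(17) = mex{1,0} = 2
G(18) = mex{2,1} = 0
G(19) = mex{0,2} = 1
G(20) = mex{1,0} = 2
G(21) = mex{2,1} = 0
G(22) = mex{0,2} = 1
G(23) = mex{1,0} = 2
G(24) = mex{2,1} = 0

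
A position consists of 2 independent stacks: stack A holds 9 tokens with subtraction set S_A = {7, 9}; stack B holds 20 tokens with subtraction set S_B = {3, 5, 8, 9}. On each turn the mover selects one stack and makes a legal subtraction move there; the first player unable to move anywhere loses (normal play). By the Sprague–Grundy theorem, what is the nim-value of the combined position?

Stack A, S = {7, 9}:
n : 0 1 2 3 4 5 6 7 8 9
G : 0 0 0 0 0 0 0 1 1 1
G_A(9) = 1.
Stack B, S = {3, 5, 8, 9}:
n :  0  1  2  3  4  5  6  7  8  9 10 11 12 13 14 15 16 17 18 19 20
G :  0  0  0  1  1  1  2  2  2  3  3  3  0  0  0  1  1  1  2  2  2
G_B(20) = 2.
Combined Grundy value = 1 ⊕ 2 = 3.

3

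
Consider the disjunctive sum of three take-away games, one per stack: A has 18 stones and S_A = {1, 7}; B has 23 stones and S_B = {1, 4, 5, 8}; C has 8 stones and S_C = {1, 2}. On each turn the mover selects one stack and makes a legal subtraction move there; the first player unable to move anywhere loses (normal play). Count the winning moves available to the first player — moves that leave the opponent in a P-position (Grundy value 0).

4

Stack A, S = {1, 7}:
n :  0  1  2  3  4  5  6  7  8  9 10 11 12 13 14 15 16 17 18
G :  0  1  0  1  0  1  0  1  0  1  0  1  0  1  0  1  0  1  0
G_A(18) = 0.
Stack B, S = {1, 4, 5, 8}:
G(0) = 0
G(1) = mex{0} = 1
G(2) = mex{1} = 0
G(3) = mex{0} = 1
G(4) = mex{1,0} = 2
G(5) = mex{2,1,0} = 3
G(6) = mex{3,0,1} = 2
G(7) = mex{2,1,0} = 3
G(8) = mex{3,2,1,0} = 4
G(9) = mex{4,3,2,1} = 0
G(10) = mex{0,2,3,0} = 1
G(11) = mex{1,3,2,1} = 0
G(12) = mex{0,4,3,2} = 1
G(13) = mex{1,0,4,3} = 2
G(14) = mex{2,1,0,2} = 3
G(15) = mex{3,0,1,3} = 2
G(16) = mex{2,1,0,4} = 3
G(17) = mex{3,2,1,0} = 4
G(18) = mex{4,3,2,1} = 0
G(19) = mex{0,2,3,0} = 1
G(20) = mex{1,3,2,1} = 0
G(21) = mex{0,4,3,2} = 1
G(22) = mex{1,0,4,3} = 2
G(23) = mex{2,1,0,2} = 3
G_B(23) = 3.
Stack C, S = {1, 2}:
n : 0 1 2 3 4 5 6 7 8
G : 0 1 2 0 1 2 0 1 2
G_C(8) = 2.
Combined Grundy value = 0 ⊕ 3 ⊕ 2 = 1.
A winning move leaves total XOR = 0, i.e. changes one component's Grundy value g to g ⊕ X where X is the current total.
Stack A: need g' = 0⊕1 = 1. Options: 18−1→G=1, 18−7→G=1. Hits: 2.
Stack B: need g' = 3⊕1 = 2. Options: 23−1→G=2, 23−4→G=1, 23−5→G=0, 23−8→G=2. Hits: 2.
Stack C: need g' = 2⊕1 = 3. Options: 8−1→G=1, 8−2→G=0. Hits: 0.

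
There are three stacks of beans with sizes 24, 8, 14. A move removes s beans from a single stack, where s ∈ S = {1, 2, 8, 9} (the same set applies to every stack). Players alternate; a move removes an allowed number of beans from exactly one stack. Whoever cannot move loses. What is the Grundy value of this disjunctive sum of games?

All stacks use S = {1, 2, 8, 9}:
G(0) = 0
G(1) = mex{0} = 1
G(2) = mex{1,0} = 2
G(3) = mex{2,1} = 0
G(4) = mex{0,2} = 1
G(5) = mex{1,0} = 2
G(6) = mex{2,1} = 0
G(7) = mex{0,2} = 1
G(8) = mex{1,0,0} = 2
G(9) = mex{2,1,1,0} = 3
G(10) = mex{3,2,2,1} = 0
G(11) = mex{0,3,0,2} = 1
G(12) = mex{1,0,1,0} = 2
G(13) = mex{2,1,2,1} = 0
G(14) = mex{0,2,0,2} = 1
G(15) = mex{1,0,1,0} = 2
G(16) = mex{2,1,2,1} = 0
G(17) = mex{0,2,3,2} = 1
G(18) = mex{1,0,0,3} = 2
G(19) = mex{2,1,1,0} = 3
G(20) = mex{3,2,2,1} = 0
G(21) = mex{0,3,0,2} = 1
G(22) = mex{1,0,1,0} = 2
G(23) = mex{2,1,2,1} = 0
G(24) = mex{0,2,0,2} = 1
Stack A: G(24) = 1.
Stack B: G(8) = 2.
Stack C: G(14) = 1.
Combined Grundy value = 1 ⊕ 2 ⊕ 1 = 2.

2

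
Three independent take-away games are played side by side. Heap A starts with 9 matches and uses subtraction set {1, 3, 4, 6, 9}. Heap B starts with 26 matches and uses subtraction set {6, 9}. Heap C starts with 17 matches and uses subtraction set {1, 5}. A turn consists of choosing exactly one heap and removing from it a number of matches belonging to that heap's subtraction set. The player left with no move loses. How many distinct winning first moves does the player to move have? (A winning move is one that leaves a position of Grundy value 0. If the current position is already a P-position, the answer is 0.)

Heap A, S = {1, 3, 4, 6, 9}:
G(0) = 0
G(1) = mex{0} = 1
G(2) = mex{1} = 0
G(3) = mex{0,0} = 1
G(4) = mex{1,1,0} = 2
G(5) = mex{2,0,1} = 3
G(6) = mex{3,1,0,0} = 2
G(7) = mex{2,2,1,1} = 0
G(8) = mex{0,3,2,0} = 1
G(9) = mex{1,2,3,1,0} = 4
G_A(9) = 4.
Heap B, S = {6, 9}:
n :  0  1  2  3  4  5  6  7  8  9 10 11 12 13 14 15 16 17 18 19 20 21 22 23 24 25 26
G :  0  0  0  0  0  0  1  1  1  1  1  1  2  2  2  0  0  0  0  0  0  1  1  1  1  1  1
G_B(26) = 1.
Heap C, S = {1, 5}:
G(0) = 0
G(1) = mex{0} = 1
G(2) = mex{1} = 0
G(3) = mex{0} = 1
G(4) = mex{1} = 0
G(5) = mex{0,0} = 1
G(6) = mex{1,1} = 0
G(7) = mex{0,0} = 1
G(8) = mex{1,1} = 0
G(9) = mex{0,0} = 1
G(10) = mex{1,1} = 0
G(11) = mex{0,0} = 1
G(12) = mex{1,1} = 0
G(13) = mex{0,0} = 1
G(14) = mex{1,1} = 0
G(15) = mex{0,0} = 1
G(16) = mex{1,1} = 0
G(17) = mex{0,0} = 1
G_C(17) = 1.
Combined Grundy value = 4 ⊕ 1 ⊕ 1 = 4.
A winning move leaves total XOR = 0, i.e. changes one component's Grundy value g to g ⊕ X where X is the current total.
Heap A: need g' = 4⊕4 = 0. Options: 9−1→G=1, 9−3→G=2, 9−4→G=3, 9−6→G=1, 9−9→G=0. Hits: 1.
Heap B: need g' = 1⊕4 = 5. Options: 26−6→G=0, 26−9→G=0. Hits: 0.
Heap C: need g' = 1⊕4 = 5. Options: 17−1→G=0, 17−5→G=0. Hits: 0.

1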